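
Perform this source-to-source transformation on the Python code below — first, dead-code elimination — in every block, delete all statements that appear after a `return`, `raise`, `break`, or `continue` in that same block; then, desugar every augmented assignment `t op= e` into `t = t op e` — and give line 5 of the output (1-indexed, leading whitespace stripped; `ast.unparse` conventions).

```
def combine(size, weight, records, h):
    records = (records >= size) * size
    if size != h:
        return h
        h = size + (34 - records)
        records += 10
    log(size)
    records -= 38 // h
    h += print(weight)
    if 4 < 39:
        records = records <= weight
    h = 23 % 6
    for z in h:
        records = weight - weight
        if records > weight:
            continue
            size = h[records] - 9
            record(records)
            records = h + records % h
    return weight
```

log(size)

Transformed code:
def combine(size, weight, records, h):
    records = (records >= size) * size
    if size != h:
        return h
    log(size)
    records = records - 38 // h
    h = h + print(weight)
    if 4 < 39:
        records = records <= weight
    h = 23 % 6
    for z in h:
        records = weight - weight
        if records > weight:
            continue
    return weight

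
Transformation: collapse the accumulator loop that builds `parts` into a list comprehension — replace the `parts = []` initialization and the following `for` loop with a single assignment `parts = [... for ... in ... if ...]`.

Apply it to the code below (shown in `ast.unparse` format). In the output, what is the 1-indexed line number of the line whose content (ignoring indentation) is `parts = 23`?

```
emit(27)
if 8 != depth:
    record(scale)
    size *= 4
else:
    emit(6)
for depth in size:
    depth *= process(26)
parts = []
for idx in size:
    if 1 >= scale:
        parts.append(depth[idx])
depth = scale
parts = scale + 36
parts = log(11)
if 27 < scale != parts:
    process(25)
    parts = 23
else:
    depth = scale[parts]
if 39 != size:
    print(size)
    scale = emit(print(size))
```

15

Transformed code:
emit(27)
if 8 != depth:
    record(scale)
    size *= 4
else:
    emit(6)
for depth in size:
    depth *= process(26)
parts = [depth[idx] for idx in size if 1 >= scale]
depth = scale
parts = scale + 36
parts = log(11)
if 27 < scale != parts:
    process(25)
    parts = 23
else:
    depth = scale[parts]
if 39 != size:
    print(size)
    scale = emit(print(size))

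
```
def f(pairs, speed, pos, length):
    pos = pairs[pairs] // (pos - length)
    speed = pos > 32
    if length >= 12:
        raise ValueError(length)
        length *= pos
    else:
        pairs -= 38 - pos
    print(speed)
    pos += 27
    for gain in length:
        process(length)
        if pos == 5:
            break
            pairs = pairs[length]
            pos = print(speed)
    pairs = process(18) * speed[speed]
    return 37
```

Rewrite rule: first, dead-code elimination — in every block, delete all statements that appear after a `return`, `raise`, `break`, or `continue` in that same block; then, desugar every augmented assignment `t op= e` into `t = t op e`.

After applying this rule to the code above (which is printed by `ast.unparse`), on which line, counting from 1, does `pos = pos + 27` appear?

Transformed code:
def f(pairs, speed, pos, length):
    pos = pairs[pairs] // (pos - length)
    speed = pos > 32
    if length >= 12:
        raise ValueError(length)
    else:
        pairs = pairs - (38 - pos)
    print(speed)
    pos = pos + 27
    for gain in length:
        process(length)
        if pos == 5:
            break
    pairs = process(18) * speed[speed]
    return 37

9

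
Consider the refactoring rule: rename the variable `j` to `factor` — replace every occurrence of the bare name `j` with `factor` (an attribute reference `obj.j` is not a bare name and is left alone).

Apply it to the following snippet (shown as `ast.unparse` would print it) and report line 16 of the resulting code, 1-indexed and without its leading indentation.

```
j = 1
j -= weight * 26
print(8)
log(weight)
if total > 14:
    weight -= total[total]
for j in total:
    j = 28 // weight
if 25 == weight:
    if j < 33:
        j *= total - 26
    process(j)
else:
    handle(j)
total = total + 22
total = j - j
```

Transformed code:
factor = 1
factor -= weight * 26
print(8)
log(weight)
if total > 14:
    weight -= total[total]
for factor in total:
    factor = 28 // weight
if 25 == weight:
    if factor < 33:
        factor *= total - 26
    process(factor)
else:
    handle(factor)
total = total + 22
total = factor - factor

total = factor - factor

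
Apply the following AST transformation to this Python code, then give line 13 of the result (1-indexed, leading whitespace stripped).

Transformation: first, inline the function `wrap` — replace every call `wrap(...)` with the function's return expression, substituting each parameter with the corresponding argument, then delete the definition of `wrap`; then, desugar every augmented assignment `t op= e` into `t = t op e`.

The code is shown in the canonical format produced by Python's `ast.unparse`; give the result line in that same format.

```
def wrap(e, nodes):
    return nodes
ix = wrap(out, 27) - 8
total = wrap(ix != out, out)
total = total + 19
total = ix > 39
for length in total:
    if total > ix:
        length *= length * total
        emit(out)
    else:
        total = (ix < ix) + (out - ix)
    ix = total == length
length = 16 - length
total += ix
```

Transformed code:
ix = 27 - 8
total = out
total = total + 19
total = ix > 39
for length in total:
    if total > ix:
        length = length * (length * total)
        emit(out)
    else:
        total = (ix < ix) + (out - ix)
    ix = total == length
length = 16 - length
total = total + ix

total = total + ix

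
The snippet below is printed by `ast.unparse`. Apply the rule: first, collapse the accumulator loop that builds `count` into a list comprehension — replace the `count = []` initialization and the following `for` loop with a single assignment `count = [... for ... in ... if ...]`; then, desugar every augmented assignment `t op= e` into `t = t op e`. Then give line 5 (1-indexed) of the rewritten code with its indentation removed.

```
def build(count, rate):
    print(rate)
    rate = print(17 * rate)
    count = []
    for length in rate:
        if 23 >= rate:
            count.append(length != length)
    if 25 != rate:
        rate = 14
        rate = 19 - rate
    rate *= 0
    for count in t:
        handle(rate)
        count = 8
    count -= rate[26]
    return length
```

if 25 != rate:

Transformed code:
def build(count, rate):
    print(rate)
    rate = print(17 * rate)
    count = [length != length for length in rate if 23 >= rate]
    if 25 != rate:
        rate = 14
        rate = 19 - rate
    rate = rate * 0
    for count in t:
        handle(rate)
        count = 8
    count = count - rate[26]
    return length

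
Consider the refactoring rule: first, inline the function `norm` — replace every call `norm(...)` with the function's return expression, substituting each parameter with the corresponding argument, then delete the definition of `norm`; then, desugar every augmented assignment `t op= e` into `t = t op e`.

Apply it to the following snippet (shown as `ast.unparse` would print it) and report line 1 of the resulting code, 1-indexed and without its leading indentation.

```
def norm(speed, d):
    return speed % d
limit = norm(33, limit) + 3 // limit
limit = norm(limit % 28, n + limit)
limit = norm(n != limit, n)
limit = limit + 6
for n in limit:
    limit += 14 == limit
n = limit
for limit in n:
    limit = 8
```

limit = 33 % limit + 3 // limit

Transformed code:
limit = 33 % limit + 3 // limit
limit = limit % 28 % (n + limit)
limit = (n != limit) % n
limit = limit + 6
for n in limit:
    limit = limit + (14 == limit)
n = limit
for limit in n:
    limit = 8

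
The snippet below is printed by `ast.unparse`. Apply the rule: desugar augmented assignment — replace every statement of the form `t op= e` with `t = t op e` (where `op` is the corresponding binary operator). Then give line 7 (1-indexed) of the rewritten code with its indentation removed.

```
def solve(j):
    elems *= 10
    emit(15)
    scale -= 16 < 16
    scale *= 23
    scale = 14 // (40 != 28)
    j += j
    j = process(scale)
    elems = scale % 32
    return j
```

j = j + j

Transformed code:
def solve(j):
    elems = elems * 10
    emit(15)
    scale = scale - (16 < 16)
    scale = scale * 23
    scale = 14 // (40 != 28)
    j = j + j
    j = process(scale)
    elems = scale % 32
    return j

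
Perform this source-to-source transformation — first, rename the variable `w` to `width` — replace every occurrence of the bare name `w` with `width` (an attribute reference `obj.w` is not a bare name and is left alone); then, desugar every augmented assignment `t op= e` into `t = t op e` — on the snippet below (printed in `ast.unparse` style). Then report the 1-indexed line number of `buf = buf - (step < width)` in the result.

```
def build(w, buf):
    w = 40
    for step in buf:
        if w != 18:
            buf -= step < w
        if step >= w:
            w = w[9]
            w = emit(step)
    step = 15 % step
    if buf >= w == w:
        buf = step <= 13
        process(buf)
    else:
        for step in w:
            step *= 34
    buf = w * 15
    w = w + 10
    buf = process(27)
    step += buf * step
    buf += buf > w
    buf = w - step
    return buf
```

5

Transformed code:
def build(width, buf):
    width = 40
    for step in buf:
        if width != 18:
            buf = buf - (step < width)
        if step >= width:
            width = width[9]
            width = emit(step)
    step = 15 % step
    if buf >= width == width:
        buf = step <= 13
        process(buf)
    else:
        for step in width:
            step = step * 34
    buf = width * 15
    width = width + 10
    buf = process(27)
    step = step + buf * step
    buf = buf + (buf > width)
    buf = width - step
    return buf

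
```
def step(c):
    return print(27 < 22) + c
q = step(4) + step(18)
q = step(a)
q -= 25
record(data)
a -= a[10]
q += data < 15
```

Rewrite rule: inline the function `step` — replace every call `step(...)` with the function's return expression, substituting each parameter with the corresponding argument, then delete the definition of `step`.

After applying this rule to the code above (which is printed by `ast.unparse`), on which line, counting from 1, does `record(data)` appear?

4

Transformed code:
q = print(27 < 22) + 4 + (print(27 < 22) + 18)
q = print(27 < 22) + a
q -= 25
record(data)
a -= a[10]
q += data < 15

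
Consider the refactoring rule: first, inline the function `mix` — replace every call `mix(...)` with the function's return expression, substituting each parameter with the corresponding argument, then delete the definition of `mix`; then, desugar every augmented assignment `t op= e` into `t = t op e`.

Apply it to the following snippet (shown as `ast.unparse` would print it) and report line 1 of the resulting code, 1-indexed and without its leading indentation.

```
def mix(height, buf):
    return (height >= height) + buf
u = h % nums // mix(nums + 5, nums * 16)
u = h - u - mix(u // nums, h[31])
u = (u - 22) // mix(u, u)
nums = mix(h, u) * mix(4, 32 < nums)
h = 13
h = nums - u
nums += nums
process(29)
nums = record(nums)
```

u = h % nums // ((nums + 5 >= nums + 5) + nums * 16)

Transformed code:
u = h % nums // ((nums + 5 >= nums + 5) + nums * 16)
u = h - u - ((u // nums >= u // nums) + h[31])
u = (u - 22) // ((u >= u) + u)
nums = ((h >= h) + u) * ((4 >= 4) + (32 < nums))
h = 13
h = nums - u
nums = nums + nums
process(29)
nums = record(nums)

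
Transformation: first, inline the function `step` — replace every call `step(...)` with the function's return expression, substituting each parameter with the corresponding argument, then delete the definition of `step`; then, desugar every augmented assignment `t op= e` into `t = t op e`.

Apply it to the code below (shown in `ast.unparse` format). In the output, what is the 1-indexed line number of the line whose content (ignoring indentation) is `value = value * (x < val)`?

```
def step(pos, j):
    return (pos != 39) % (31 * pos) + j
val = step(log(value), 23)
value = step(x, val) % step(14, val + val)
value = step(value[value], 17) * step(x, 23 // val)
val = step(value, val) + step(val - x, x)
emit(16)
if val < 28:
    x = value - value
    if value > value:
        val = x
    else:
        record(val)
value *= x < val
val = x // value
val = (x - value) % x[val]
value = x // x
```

Transformed code:
val = (log(value) != 39) % (31 * log(value)) + 23
value = ((x != 39) % (31 * x) + val) % ((14 != 39) % (31 * 14) + (val + val))
value = ((value[value] != 39) % (31 * value[value]) + 17) * ((x != 39) % (31 * x) + 23 // val)
val = (value != 39) % (31 * value) + val + ((val - x != 39) % (31 * (val - x)) + x)
emit(16)
if val < 28:
    x = value - value
    if value > value:
        val = x
    else:
        record(val)
value = value * (x < val)
val = x // value
val = (x - value) % x[val]
value = x // x

12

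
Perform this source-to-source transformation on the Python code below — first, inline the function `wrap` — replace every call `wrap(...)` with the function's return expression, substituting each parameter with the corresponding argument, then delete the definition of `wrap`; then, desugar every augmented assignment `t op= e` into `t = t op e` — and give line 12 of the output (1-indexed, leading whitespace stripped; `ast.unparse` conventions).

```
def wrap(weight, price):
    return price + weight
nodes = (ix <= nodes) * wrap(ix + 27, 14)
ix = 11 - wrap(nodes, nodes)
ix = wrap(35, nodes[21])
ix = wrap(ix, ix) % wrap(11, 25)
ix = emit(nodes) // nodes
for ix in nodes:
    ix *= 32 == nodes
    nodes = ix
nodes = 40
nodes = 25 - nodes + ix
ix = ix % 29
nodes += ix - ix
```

Transformed code:
nodes = (ix <= nodes) * (14 + (ix + 27))
ix = 11 - (nodes + nodes)
ix = nodes[21] + 35
ix = (ix + ix) % (25 + 11)
ix = emit(nodes) // nodes
for ix in nodes:
    ix = ix * (32 == nodes)
    nodes = ix
nodes = 40
nodes = 25 - nodes + ix
ix = ix % 29
nodes = nodes + (ix - ix)

nodes = nodes + (ix - ix)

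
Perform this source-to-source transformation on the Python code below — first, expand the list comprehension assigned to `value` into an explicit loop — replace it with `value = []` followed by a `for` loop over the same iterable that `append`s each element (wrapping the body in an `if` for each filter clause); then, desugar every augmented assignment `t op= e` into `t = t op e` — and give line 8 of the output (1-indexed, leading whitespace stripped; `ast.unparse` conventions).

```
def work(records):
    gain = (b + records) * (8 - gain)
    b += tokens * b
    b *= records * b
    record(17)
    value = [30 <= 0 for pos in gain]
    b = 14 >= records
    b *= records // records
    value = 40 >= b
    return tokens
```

Transformed code:
def work(records):
    gain = (b + records) * (8 - gain)
    b = b + tokens * b
    b = b * (records * b)
    record(17)
    value = []
    for pos in gain:
        value.append(30 <= 0)
    b = 14 >= records
    b = b * (records // records)
    value = 40 >= b
    return tokens

value.append(30 <= 0)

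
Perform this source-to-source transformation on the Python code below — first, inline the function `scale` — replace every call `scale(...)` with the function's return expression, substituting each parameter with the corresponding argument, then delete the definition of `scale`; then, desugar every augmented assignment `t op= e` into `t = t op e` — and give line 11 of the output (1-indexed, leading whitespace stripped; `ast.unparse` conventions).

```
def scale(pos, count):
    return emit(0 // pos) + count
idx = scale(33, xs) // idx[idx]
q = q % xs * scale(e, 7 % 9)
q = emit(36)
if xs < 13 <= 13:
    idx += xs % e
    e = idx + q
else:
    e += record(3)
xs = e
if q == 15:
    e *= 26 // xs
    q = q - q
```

Transformed code:
idx = (emit(0 // 33) + xs) // idx[idx]
q = q % xs * (emit(0 // e) + 7 % 9)
q = emit(36)
if xs < 13 <= 13:
    idx = idx + xs % e
    e = idx + q
else:
    e = e + record(3)
xs = e
if q == 15:
    e = e * (26 // xs)
    q = q - q

e = e * (26 // xs)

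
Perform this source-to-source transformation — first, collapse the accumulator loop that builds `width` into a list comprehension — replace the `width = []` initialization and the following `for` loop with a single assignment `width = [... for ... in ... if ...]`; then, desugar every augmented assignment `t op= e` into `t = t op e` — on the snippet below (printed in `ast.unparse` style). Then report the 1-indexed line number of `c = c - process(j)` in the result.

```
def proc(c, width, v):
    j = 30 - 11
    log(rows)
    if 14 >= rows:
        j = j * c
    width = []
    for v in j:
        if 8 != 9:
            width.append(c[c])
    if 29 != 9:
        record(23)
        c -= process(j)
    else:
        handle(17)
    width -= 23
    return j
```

Transformed code:
def proc(c, width, v):
    j = 30 - 11
    log(rows)
    if 14 >= rows:
        j = j * c
    width = [c[c] for v in j if 8 != 9]
    if 29 != 9:
        record(23)
        c = c - process(j)
    else:
        handle(17)
    width = width - 23
    return j

9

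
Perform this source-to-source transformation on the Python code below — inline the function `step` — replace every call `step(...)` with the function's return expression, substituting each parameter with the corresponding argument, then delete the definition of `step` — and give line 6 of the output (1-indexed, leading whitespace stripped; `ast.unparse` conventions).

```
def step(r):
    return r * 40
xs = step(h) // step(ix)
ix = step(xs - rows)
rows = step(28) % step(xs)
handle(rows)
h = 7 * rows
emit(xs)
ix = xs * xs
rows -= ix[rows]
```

Transformed code:
xs = h * 40 // (ix * 40)
ix = (xs - rows) * 40
rows = 28 * 40 % (xs * 40)
handle(rows)
h = 7 * rows
emit(xs)
ix = xs * xs
rows -= ix[rows]

emit(xs)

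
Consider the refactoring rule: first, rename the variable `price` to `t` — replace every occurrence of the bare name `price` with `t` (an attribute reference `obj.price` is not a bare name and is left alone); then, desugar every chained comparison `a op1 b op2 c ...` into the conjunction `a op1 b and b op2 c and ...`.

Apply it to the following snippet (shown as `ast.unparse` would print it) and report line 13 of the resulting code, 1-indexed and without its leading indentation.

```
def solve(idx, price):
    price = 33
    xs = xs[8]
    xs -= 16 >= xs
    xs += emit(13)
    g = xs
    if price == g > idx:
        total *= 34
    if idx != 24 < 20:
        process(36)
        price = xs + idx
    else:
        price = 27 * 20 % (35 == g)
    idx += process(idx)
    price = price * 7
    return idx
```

Transformed code:
def solve(idx, t):
    t = 33
    xs = xs[8]
    xs -= 16 >= xs
    xs += emit(13)
    g = xs
    if t == g and g > idx:
        total *= 34
    if idx != 24 and 24 < 20:
        process(36)
        t = xs + idx
    else:
        t = 27 * 20 % (35 == g)
    idx += process(idx)
    t = t * 7
    return idx

t = 27 * 20 % (35 == g)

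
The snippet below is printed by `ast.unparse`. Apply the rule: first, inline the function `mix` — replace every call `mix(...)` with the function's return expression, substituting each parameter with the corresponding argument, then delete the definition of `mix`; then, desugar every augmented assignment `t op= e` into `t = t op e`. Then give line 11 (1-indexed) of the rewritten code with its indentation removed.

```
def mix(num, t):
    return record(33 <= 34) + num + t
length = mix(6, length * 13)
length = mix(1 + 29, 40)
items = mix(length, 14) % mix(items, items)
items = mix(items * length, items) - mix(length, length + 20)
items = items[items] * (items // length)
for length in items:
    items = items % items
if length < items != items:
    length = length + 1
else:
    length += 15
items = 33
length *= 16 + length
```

length = length + 15

Transformed code:
length = record(33 <= 34) + 6 + length * 13
length = record(33 <= 34) + (1 + 29) + 40
items = (record(33 <= 34) + length + 14) % (record(33 <= 34) + items + items)
items = record(33 <= 34) + items * length + items - (record(33 <= 34) + length + (length + 20))
items = items[items] * (items // length)
for length in items:
    items = items % items
if length < items != items:
    length = length + 1
else:
    length = length + 15
items = 33
length = length * (16 + length)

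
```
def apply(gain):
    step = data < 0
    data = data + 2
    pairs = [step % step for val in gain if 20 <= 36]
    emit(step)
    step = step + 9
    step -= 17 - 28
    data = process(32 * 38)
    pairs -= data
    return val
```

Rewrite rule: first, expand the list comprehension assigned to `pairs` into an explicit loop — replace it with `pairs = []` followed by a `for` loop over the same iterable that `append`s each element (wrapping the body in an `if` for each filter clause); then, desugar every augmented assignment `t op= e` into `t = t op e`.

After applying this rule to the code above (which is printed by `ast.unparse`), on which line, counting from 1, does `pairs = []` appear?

4

Transformed code:
def apply(gain):
    step = data < 0
    data = data + 2
    pairs = []
    for val in gain:
        if 20 <= 36:
            pairs.append(step % step)
    emit(step)
    step = step + 9
    step = step - (17 - 28)
    data = process(32 * 38)
    pairs = pairs - data
    return val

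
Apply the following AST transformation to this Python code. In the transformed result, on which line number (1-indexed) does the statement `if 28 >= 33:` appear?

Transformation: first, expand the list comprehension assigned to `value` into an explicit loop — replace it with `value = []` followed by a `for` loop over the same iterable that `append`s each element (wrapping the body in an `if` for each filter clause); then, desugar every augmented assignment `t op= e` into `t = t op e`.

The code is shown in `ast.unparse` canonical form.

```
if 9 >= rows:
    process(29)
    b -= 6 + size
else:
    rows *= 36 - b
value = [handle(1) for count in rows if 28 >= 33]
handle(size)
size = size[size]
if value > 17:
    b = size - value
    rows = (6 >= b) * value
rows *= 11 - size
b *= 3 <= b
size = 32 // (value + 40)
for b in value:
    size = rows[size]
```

8

Transformed code:
if 9 >= rows:
    process(29)
    b = b - (6 + size)
else:
    rows = rows * (36 - b)
value = []
for count in rows:
    if 28 >= 33:
        value.append(handle(1))
handle(size)
size = size[size]
if value > 17:
    b = size - value
    rows = (6 >= b) * value
rows = rows * (11 - size)
b = b * (3 <= b)
size = 32 // (value + 40)
for b in value:
    size = rows[size]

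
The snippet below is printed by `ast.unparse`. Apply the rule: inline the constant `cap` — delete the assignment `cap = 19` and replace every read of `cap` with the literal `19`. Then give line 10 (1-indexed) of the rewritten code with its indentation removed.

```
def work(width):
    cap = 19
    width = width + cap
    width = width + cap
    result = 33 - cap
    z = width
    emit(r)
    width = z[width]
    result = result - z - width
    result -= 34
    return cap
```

Transformed code:
def work(width):
    width = width + 19
    width = width + 19
    result = 33 - 19
    z = width
    emit(r)
    width = z[width]
    result = result - z - width
    result -= 34
    return 19

return 19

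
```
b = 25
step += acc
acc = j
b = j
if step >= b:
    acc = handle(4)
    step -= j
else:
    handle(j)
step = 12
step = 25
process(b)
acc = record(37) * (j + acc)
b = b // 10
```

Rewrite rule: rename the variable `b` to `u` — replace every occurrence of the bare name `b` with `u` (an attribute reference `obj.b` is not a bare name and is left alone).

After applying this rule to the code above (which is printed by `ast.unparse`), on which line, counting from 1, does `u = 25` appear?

Transformed code:
u = 25
step += acc
acc = j
u = j
if step >= u:
    acc = handle(4)
    step -= j
else:
    handle(j)
step = 12
step = 25
process(u)
acc = record(37) * (j + acc)
u = u // 10

1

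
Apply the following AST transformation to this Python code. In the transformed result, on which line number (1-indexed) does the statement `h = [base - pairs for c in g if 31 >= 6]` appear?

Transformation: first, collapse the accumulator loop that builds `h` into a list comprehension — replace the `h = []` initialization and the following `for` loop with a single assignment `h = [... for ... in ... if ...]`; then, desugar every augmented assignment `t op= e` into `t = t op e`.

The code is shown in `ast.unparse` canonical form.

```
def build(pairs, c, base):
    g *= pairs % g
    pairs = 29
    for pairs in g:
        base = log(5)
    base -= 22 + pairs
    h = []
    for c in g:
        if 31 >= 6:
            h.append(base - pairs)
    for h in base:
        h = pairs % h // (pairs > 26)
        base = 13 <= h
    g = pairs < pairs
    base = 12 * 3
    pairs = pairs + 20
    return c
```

Transformed code:
def build(pairs, c, base):
    g = g * (pairs % g)
    pairs = 29
    for pairs in g:
        base = log(5)
    base = base - (22 + pairs)
    h = [base - pairs for c in g if 31 >= 6]
    for h in base:
        h = pairs % h // (pairs > 26)
        base = 13 <= h
    g = pairs < pairs
    base = 12 * 3
    pairs = pairs + 20
    return c

7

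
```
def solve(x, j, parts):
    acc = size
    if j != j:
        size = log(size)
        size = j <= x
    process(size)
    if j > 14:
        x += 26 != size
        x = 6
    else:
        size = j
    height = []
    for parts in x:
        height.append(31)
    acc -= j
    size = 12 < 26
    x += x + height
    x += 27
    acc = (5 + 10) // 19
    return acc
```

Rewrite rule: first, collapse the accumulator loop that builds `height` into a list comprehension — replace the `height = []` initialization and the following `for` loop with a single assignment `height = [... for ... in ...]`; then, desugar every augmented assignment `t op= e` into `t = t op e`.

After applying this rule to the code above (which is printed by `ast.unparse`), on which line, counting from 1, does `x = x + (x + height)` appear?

Transformed code:
def solve(x, j, parts):
    acc = size
    if j != j:
        size = log(size)
        size = j <= x
    process(size)
    if j > 14:
        x = x + (26 != size)
        x = 6
    else:
        size = j
    height = [31 for parts in x]
    acc = acc - j
    size = 12 < 26
    x = x + (x + height)
    x = x + 27
    acc = (5 + 10) // 19
    return acc

15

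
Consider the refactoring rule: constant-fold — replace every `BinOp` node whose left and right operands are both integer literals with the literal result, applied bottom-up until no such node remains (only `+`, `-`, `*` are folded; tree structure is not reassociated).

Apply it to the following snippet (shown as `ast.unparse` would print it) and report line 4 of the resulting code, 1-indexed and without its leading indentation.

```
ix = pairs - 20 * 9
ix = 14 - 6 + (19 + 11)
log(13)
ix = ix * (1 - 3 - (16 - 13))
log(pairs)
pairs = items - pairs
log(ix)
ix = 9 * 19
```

Transformed code:
ix = pairs - 180
ix = 38
log(13)
ix = ix * -5
log(pairs)
pairs = items - pairs
log(ix)
ix = 171

ix = ix * -5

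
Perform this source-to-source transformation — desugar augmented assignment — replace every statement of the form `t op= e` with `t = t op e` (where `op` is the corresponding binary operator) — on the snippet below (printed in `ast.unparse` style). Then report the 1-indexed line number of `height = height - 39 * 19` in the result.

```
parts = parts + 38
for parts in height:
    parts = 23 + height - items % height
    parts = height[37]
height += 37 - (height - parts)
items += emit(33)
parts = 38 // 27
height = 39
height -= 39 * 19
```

9

Transformed code:
parts = parts + 38
for parts in height:
    parts = 23 + height - items % height
    parts = height[37]
height = height + (37 - (height - parts))
items = items + emit(33)
parts = 38 // 27
height = 39
height = height - 39 * 19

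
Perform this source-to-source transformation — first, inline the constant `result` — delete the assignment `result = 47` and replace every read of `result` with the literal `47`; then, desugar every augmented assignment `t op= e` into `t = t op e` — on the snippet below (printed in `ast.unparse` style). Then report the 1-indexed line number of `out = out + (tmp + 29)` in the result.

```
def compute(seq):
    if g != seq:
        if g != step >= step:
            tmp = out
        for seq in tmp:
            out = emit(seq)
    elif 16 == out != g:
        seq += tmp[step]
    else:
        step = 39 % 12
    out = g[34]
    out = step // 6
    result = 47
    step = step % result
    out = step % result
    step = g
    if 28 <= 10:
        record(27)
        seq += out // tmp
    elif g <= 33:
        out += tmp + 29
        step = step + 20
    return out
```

Transformed code:
def compute(seq):
    if g != seq:
        if g != step >= step:
            tmp = out
        for seq in tmp:
            out = emit(seq)
    elif 16 == out != g:
        seq = seq + tmp[step]
    else:
        step = 39 % 12
    out = g[34]
    out = step // 6
    step = step % 47
    out = step % 47
    step = g
    if 28 <= 10:
        record(27)
        seq = seq + out // tmp
    elif g <= 33:
        out = out + (tmp + 29)
        step = step + 20
    return out

20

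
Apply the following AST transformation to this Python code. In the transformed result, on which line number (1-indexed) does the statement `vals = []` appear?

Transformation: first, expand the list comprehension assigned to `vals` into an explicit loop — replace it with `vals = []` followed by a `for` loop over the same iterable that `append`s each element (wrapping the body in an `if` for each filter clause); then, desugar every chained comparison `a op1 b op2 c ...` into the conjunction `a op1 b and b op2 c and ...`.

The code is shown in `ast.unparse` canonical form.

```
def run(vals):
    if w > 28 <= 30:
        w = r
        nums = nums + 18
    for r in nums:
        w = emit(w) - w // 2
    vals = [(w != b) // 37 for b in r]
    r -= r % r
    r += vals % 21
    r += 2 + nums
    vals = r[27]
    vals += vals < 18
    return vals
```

Transformed code:
def run(vals):
    if w > 28 and 28 <= 30:
        w = r
        nums = nums + 18
    for r in nums:
        w = emit(w) - w // 2
    vals = []
    for b in r:
        vals.append((w != b) // 37)
    r -= r % r
    r += vals % 21
    r += 2 + nums
    vals = r[27]
    vals += vals < 18
    return vals

7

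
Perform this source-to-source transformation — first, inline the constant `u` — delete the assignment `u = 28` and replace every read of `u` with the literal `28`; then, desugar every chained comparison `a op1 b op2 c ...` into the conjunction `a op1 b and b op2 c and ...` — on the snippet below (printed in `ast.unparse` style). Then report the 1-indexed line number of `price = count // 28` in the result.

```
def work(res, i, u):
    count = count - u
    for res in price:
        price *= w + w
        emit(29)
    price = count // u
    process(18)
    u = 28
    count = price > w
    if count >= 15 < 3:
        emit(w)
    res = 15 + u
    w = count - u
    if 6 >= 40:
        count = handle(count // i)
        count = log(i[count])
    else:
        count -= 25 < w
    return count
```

6

Transformed code:
def work(res, i, u):
    count = count - 28
    for res in price:
        price *= w + w
        emit(29)
    price = count // 28
    process(18)
    count = price > w
    if count >= 15 and 15 < 3:
        emit(w)
    res = 15 + 28
    w = count - 28
    if 6 >= 40:
        count = handle(count // i)
        count = log(i[count])
    else:
        count -= 25 < w
    return count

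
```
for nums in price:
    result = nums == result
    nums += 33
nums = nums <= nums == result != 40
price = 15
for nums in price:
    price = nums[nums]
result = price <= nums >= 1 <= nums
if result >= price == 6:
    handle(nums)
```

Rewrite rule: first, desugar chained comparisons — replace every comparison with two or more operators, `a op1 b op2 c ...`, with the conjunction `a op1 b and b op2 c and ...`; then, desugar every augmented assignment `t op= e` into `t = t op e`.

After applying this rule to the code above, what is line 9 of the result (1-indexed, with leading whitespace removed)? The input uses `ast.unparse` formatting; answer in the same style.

if result >= price and price == 6:

Transformed code:
for nums in price:
    result = nums == result
    nums = nums + 33
nums = nums <= nums and nums == result and (result != 40)
price = 15
for nums in price:
    price = nums[nums]
result = price <= nums and nums >= 1 and (1 <= nums)
if result >= price and price == 6:
    handle(nums)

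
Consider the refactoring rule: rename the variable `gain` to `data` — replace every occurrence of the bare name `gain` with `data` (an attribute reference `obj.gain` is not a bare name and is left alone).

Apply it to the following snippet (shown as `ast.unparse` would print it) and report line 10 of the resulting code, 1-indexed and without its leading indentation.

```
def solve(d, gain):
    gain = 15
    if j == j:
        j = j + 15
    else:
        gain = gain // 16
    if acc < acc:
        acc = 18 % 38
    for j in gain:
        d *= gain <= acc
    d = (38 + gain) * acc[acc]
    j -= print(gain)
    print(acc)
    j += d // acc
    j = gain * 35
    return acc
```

d *= data <= acc

Transformed code:
def solve(d, data):
    data = 15
    if j == j:
        j = j + 15
    else:
        data = data // 16
    if acc < acc:
        acc = 18 % 38
    for j in data:
        d *= data <= acc
    d = (38 + data) * acc[acc]
    j -= print(data)
    print(acc)
    j += d // acc
    j = data * 35
    return acc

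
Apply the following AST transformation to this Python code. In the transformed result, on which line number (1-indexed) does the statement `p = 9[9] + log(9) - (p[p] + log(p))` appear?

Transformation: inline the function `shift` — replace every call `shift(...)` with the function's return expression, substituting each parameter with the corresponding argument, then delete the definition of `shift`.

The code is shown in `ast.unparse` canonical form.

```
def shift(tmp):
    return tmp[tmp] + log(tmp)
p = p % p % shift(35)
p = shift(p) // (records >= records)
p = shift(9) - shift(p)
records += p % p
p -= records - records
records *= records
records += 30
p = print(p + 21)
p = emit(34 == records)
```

Transformed code:
p = p % p % (35[35] + log(35))
p = (p[p] + log(p)) // (records >= records)
p = 9[9] + log(9) - (p[p] + log(p))
records += p % p
p -= records - records
records *= records
records += 30
p = print(p + 21)
p = emit(34 == records)

3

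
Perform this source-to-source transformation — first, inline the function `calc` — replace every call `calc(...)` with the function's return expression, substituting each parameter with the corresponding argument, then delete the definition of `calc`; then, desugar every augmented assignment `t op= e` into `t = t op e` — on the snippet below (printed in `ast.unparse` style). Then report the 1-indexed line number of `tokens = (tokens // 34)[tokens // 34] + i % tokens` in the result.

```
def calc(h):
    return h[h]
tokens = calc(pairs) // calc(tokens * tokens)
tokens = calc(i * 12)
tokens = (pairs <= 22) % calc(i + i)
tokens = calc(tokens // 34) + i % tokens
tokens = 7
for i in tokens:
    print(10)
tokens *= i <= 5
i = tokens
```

Transformed code:
tokens = pairs[pairs] // (tokens * tokens)[tokens * tokens]
tokens = (i * 12)[i * 12]
tokens = (pairs <= 22) % (i + i)[i + i]
tokens = (tokens // 34)[tokens // 34] + i % tokens
tokens = 7
for i in tokens:
    print(10)
tokens = tokens * (i <= 5)
i = tokens

4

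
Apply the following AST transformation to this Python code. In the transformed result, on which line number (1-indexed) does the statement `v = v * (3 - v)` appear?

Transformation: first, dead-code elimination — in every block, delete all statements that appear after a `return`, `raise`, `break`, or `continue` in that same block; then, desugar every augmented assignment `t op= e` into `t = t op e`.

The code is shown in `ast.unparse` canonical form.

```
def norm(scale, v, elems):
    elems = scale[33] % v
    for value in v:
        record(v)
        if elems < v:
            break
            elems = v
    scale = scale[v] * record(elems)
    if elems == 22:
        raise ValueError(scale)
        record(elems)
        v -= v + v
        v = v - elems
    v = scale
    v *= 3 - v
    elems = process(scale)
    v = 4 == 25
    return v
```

Transformed code:
def norm(scale, v, elems):
    elems = scale[33] % v
    for value in v:
        record(v)
        if elems < v:
            break
    scale = scale[v] * record(elems)
    if elems == 22:
        raise ValueError(scale)
    v = scale
    v = v * (3 - v)
    elems = process(scale)
    v = 4 == 25
    return v

11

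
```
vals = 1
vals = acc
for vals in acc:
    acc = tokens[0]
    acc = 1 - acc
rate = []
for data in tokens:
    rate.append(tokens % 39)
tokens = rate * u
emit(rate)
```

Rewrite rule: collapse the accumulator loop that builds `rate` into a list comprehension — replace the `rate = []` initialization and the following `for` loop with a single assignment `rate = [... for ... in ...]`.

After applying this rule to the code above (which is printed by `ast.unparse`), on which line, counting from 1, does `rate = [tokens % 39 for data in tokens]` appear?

Transformed code:
vals = 1
vals = acc
for vals in acc:
    acc = tokens[0]
    acc = 1 - acc
rate = [tokens % 39 for data in tokens]
tokens = rate * u
emit(rate)

6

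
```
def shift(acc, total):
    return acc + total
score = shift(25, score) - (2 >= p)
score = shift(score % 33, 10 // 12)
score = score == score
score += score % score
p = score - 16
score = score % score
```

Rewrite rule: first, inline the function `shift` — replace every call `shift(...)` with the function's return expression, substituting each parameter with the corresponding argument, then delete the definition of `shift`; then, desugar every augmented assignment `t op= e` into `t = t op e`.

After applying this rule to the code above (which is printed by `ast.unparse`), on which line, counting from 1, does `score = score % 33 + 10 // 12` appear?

2

Transformed code:
score = 25 + score - (2 >= p)
score = score % 33 + 10 // 12
score = score == score
score = score + score % score
p = score - 16
score = score % score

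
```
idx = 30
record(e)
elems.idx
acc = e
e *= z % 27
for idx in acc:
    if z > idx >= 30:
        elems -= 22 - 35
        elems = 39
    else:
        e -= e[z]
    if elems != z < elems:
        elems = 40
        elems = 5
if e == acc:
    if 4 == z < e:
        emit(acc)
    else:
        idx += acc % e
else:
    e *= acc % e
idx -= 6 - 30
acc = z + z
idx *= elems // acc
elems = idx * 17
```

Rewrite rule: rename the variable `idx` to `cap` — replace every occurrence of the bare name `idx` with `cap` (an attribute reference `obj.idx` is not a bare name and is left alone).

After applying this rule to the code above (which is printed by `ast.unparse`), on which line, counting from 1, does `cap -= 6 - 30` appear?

22

Transformed code:
cap = 30
record(e)
elems.idx
acc = e
e *= z % 27
for cap in acc:
    if z > cap >= 30:
        elems -= 22 - 35
        elems = 39
    else:
        e -= e[z]
    if elems != z < elems:
        elems = 40
        elems = 5
if e == acc:
    if 4 == z < e:
        emit(acc)
    else:
        cap += acc % e
else:
    e *= acc % e
cap -= 6 - 30
acc = z + z
cap *= elems // acc
elems = cap * 17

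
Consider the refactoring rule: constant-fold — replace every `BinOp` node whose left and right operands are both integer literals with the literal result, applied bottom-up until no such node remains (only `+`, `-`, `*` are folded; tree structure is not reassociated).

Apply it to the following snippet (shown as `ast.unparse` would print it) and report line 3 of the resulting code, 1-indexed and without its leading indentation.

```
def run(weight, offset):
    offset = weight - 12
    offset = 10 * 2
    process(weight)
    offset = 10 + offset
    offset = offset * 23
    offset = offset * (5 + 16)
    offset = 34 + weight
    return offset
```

Transformed code:
def run(weight, offset):
    offset = weight - 12
    offset = 20
    process(weight)
    offset = 10 + offset
    offset = offset * 23
    offset = offset * 21
    offset = 34 + weight
    return offset

offset = 20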